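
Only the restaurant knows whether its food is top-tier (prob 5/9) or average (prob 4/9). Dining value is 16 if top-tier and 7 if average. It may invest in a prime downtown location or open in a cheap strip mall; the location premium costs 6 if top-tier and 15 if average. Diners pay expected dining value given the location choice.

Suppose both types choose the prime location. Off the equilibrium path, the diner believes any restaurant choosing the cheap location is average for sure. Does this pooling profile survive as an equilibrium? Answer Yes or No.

No

On path, the diner holds the prior and pays 5/9·16 + 4/9·7 = 12. Off path (the cheap location), believing average, it pays 7.
top-tier: the prime location nets 12 − 6 = 6; the cheap location nets 7. top-tier would deviate.
average: the prime location nets 12 − 15 = -3; the cheap location nets 7. average would deviate.
A type deviates, so pooling fails.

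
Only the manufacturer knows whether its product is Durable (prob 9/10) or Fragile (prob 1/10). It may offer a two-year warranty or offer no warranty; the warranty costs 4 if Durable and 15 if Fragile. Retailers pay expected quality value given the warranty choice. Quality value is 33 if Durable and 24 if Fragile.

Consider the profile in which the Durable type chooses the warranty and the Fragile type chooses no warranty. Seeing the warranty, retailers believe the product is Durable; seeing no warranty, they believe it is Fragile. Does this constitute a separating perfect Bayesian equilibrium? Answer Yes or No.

Under these beliefs, the warranty earns price 33 and no warranty earns price 24.
Durable: the warranty nets 33 − 4 = 29; no warranty nets 24. Durable prefers the warranty.
Fragile: the warranty nets 33 − 15 = 18; no warranty nets 24. Fragile prefers no warranty.
Neither type deviates, so the separating profile is an equilibrium.

Yes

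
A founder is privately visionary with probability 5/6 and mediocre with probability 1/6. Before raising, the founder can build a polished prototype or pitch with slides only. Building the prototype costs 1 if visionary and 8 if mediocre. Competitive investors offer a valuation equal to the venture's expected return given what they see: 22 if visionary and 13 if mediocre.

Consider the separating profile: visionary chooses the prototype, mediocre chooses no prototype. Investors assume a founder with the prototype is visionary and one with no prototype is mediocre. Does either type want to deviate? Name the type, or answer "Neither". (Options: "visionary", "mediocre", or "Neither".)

mediocre

The prototype pays 22; no prototype pays 13.
visionary: assigned the prototype, nets 22 − 1 = 21; deviating to no prototype nets 13.
mediocre: assigned no prototype, nets 13; deviating to the prototype nets 22 − 8 = 14.
The mediocre type gains 1 by deviating.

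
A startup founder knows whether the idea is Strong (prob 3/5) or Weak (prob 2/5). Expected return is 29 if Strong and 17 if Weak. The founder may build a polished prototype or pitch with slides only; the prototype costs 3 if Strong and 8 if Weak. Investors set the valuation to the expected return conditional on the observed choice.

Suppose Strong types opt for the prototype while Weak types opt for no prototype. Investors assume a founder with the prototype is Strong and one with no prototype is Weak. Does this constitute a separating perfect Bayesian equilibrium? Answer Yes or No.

Under these beliefs, the prototype earns valuation 29 and no prototype earns valuation 17.
Strong: the prototype nets 29 − 3 = 26; no prototype nets 17. Strong prefers the prototype.
Weak: the prototype nets 29 − 8 = 21; no prototype nets 17. Weak would deviate to the prototype.
Weak has a profitable deviation, so the profile is not an equilibrium.

No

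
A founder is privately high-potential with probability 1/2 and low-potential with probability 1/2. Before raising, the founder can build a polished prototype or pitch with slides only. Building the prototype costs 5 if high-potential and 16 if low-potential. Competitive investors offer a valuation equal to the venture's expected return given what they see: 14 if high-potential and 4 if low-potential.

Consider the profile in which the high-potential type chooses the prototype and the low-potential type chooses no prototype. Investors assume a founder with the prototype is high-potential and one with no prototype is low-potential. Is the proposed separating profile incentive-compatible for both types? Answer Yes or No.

Under these beliefs, the prototype earns valuation 14 and no prototype earns valuation 4.
high-potential: the prototype nets 14 − 5 = 9; no prototype nets 4. high-potential prefers the prototype.
low-potential: the prototype nets 14 − 16 = -2; no prototype nets 4. low-potential prefers no prototype.
Neither type deviates, so the separating profile is an equilibrium.

Yes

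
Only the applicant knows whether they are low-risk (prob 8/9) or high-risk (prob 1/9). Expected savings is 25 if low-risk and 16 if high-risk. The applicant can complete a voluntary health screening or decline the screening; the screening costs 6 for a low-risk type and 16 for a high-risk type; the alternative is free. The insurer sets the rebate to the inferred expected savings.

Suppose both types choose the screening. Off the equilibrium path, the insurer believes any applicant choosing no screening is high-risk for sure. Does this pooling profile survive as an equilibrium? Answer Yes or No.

On path, the insurer holds the prior and pays 8/9·25 + 1/9·16 = 24. Off path (no screening), believing high-risk, it pays 16.
low-risk: the screening nets 24 − 6 = 18; no screening nets 16. low-risk stays.
high-risk: the screening nets 24 − 16 = 8; no screening nets 16. high-risk would deviate.
A type deviates, so pooling fails.

No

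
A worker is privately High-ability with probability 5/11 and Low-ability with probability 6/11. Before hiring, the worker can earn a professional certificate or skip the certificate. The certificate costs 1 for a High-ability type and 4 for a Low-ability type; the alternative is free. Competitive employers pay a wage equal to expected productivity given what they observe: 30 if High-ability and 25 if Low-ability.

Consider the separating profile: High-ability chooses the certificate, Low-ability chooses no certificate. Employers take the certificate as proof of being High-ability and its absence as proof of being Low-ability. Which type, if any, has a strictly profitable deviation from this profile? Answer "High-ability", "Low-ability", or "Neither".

The certificate pays 30; no certificate pays 25.
High-ability: assigned the certificate, nets 30 − 1 = 29; deviating to no certificate nets 25.
Low-ability: assigned no certificate, nets 25; deviating to the certificate nets 30 − 4 = 26.
The Low-ability type gains 1 by deviating.

Low-ability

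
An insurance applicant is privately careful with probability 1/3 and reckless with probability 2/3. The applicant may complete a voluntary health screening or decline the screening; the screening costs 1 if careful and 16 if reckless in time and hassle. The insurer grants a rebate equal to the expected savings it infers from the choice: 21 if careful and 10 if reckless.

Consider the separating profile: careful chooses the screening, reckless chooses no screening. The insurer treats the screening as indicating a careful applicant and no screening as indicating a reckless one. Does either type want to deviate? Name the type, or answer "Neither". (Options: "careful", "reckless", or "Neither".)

Neither

The screening pays 21; no screening pays 10.
careful: assigned the screening, nets 21 − 1 = 20; deviating to no screening nets 10.
reckless: assigned no screening, nets 10; deviating to the screening nets 21 − 16 = 5.
Both types strictly prefer their assigned action; no profitable deviation.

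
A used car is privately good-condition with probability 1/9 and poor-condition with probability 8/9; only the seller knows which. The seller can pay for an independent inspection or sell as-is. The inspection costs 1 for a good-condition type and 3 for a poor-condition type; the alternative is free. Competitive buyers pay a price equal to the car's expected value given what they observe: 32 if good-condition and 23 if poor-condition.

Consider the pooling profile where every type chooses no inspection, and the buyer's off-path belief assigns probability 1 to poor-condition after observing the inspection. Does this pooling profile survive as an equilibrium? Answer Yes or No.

Yes

On path, the buyer holds the prior and pays 1/9·32 + 8/9·23 = 24. Off path (the inspection), believing poor-condition, it pays 23.
good-condition: no inspection nets 24; the inspection nets 23 − 1 = 22. good-condition stays.
poor-condition: no inspection nets 24; the inspection nets 23 − 3 = 20. poor-condition stays.
No type deviates, so pooling is sustained.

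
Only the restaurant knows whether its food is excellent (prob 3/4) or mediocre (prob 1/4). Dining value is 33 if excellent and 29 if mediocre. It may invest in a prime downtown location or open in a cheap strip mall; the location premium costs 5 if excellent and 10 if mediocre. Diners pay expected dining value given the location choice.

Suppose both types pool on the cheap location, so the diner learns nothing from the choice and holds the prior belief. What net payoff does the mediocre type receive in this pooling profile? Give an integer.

Pooled price premium = 3/4·33 + 1/4·29 = 32.
mediocre pays no cost for the cheap location, so net payoff = 32.

32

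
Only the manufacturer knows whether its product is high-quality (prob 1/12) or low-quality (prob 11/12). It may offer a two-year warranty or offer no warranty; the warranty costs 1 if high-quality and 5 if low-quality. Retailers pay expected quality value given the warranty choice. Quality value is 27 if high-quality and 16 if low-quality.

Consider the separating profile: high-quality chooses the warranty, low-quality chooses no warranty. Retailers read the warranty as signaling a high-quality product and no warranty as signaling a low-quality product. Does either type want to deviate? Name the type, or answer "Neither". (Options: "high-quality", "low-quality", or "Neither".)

The warranty pays 27; no warranty pays 16.
high-quality: assigned the warranty, nets 27 − 1 = 26; deviating to no warranty nets 16.
low-quality: assigned no warranty, nets 16; deviating to the warranty nets 27 − 5 = 22.
The low-quality type gains 6 by deviating.

low-quality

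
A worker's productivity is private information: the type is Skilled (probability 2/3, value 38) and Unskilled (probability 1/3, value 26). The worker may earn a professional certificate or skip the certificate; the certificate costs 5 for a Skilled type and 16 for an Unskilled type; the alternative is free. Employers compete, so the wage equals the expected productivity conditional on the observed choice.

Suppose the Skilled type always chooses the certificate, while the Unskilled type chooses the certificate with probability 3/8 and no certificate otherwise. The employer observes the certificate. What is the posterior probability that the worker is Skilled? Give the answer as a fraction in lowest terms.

16/19

P(the certificate) = (2/3)·1 + (1/3)·(3/8) = 19/24.
By Bayes' rule, P(Skilled | the certificate) = (2/3) / (19/24) = 16/19.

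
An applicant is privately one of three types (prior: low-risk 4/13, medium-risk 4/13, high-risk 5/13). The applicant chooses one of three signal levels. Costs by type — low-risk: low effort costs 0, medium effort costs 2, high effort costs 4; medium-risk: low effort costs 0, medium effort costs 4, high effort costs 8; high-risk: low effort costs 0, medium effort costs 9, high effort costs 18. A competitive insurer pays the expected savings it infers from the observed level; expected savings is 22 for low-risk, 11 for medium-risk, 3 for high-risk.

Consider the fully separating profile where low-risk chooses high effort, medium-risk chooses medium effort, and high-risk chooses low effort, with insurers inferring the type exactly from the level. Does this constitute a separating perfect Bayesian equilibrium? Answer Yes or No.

Separating rebates: high effort → 22, medium effort → 11, low effort → 3.
low-risk (assigned high effort): low effort: 3 − 0 = 3; medium effort: 11 − 2 = 9; high effort: 22 − 4 = 18. low-risk stays.
medium-risk (assigned medium effort): low effort: 3 − 0 = 3; medium effort: 11 − 4 = 7; high effort: 22 − 8 = 14. medium-risk prefers high effort.
high-risk (assigned low effort): low effort: 3 − 0 = 3; medium effort: 11 − 9 = 2; high effort: 22 − 18 = 4. high-risk prefers high effort.
At least one type deviates; the separating profile fails.

No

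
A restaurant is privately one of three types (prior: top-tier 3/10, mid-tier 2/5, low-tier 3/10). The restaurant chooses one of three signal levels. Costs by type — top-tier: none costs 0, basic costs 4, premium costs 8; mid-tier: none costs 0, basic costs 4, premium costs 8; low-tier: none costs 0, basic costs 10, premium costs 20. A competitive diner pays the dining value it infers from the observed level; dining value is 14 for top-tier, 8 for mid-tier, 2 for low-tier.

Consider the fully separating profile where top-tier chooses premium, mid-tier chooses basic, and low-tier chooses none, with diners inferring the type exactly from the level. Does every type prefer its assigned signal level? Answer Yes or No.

Separating price premiums: premium → 14, basic → 8, none → 2.
top-tier (assigned premium): none: 2 − 0 = 2; basic: 8 − 4 = 4; premium: 14 − 8 = 6. top-tier stays.
mid-tier (assigned basic): none: 2 − 0 = 2; basic: 8 − 4 = 4; premium: 14 − 8 = 6. mid-tier prefers premium.
low-tier (assigned none): none: 2 − 0 = 2; basic: 8 − 10 = -2; premium: 14 − 20 = -6. low-tier stays.
At least one type deviates; the separating profile fails.

No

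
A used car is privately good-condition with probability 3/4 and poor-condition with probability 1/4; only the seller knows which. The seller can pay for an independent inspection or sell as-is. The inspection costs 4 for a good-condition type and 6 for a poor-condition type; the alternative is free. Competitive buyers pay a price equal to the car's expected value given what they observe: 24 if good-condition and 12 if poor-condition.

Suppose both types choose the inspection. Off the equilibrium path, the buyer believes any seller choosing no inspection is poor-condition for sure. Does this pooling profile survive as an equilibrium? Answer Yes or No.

Yes

On path, the buyer holds the prior and pays 3/4·24 + 1/4·12 = 21. Off path (no inspection), believing poor-condition, it pays 12.
good-condition: the inspection nets 21 − 4 = 17; no inspection nets 12. good-condition stays.
poor-condition: the inspection nets 21 − 6 = 15; no inspection nets 12. poor-condition stays.
No type deviates, so pooling is sustained.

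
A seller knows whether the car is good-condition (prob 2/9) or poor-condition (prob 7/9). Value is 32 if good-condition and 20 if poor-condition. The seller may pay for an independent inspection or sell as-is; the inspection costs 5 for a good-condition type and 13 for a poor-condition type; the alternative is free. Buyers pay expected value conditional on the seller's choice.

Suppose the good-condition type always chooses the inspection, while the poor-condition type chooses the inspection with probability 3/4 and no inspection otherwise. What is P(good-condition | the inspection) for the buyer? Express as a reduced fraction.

P(the inspection) = (2/9)·1 + (7/9)·(3/4) = 29/36.
By Bayes' rule, P(good-condition | the inspection) = (2/9) / (29/36) = 8/29.

8/29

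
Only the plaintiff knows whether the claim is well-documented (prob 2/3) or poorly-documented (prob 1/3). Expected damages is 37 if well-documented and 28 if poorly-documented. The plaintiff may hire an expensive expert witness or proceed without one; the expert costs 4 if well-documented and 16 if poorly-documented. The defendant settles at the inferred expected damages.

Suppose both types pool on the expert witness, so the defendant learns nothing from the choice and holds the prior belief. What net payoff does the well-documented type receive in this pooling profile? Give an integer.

Pooled settlement = 2/3·37 + 1/3·28 = 34.
well-documented pays cost 4 for the expert witness, so net payoff = 34 − 4 = 30.

30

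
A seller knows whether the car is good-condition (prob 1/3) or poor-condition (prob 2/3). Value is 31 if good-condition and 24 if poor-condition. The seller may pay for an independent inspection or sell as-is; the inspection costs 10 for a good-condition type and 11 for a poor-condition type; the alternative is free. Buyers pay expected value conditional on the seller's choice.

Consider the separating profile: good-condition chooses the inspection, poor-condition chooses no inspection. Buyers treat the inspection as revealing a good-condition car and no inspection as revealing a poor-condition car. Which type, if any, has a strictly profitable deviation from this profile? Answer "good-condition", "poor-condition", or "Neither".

The inspection pays 31; no inspection pays 24.
good-condition: assigned the inspection, nets 31 − 10 = 21; deviating to no inspection nets 24.
poor-condition: assigned no inspection, nets 24; deviating to the inspection nets 31 − 11 = 20.
The good-condition type gains 3 by deviating.

good-condition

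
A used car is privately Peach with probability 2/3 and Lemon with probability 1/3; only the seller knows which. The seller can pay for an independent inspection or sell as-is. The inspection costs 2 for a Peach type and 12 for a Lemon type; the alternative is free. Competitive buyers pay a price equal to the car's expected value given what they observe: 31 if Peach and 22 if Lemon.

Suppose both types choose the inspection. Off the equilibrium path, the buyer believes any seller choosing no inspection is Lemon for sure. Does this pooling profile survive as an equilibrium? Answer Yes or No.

On path, the buyer holds the prior and pays 2/3·31 + 1/3·22 = 28. Off path (no inspection), believing Lemon, it pays 22.
Peach: the inspection nets 28 − 2 = 26; no inspection nets 22. Peach stays.
Lemon: the inspection nets 28 − 12 = 16; no inspection nets 22. Lemon would deviate.
A type deviates, so pooling fails.

No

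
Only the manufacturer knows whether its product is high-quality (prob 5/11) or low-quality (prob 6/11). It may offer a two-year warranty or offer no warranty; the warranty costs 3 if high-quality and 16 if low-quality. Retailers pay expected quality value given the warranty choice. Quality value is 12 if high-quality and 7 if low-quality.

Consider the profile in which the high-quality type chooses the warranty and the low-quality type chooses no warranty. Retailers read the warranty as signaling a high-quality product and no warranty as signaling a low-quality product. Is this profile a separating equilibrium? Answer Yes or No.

Yes

Under these beliefs, the warranty earns price 12 and no warranty earns price 7.
high-quality: the warranty nets 12 − 3 = 9; no warranty nets 7. high-quality prefers the warranty.
low-quality: the warranty nets 12 − 16 = -4; no warranty nets 7. low-quality prefers no warranty.
Neither type deviates, so the separating profile is an equilibrium.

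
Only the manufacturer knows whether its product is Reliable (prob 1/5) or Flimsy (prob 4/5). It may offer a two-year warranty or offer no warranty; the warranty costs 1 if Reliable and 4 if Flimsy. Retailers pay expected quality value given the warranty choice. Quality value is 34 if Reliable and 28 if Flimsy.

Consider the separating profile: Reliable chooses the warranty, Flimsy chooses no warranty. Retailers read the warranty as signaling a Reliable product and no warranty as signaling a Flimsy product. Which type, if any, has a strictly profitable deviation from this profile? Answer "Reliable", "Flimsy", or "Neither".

Flimsy

The warranty pays 34; no warranty pays 28.
Reliable: assigned the warranty, nets 34 − 1 = 33; deviating to no warranty nets 28.
Flimsy: assigned no warranty, nets 28; deviating to the warranty nets 34 − 4 = 30.
The Flimsy type gains 2 by deviating.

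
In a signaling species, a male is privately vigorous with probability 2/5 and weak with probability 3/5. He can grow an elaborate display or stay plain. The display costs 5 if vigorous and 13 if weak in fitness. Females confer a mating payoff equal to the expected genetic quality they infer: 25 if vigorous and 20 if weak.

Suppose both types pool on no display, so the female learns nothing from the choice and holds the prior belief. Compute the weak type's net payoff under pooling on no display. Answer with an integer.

Pooled mating payoff = 2/5·25 + 3/5·20 = 22.
weak pays no cost for no display, so net payoff = 22.

22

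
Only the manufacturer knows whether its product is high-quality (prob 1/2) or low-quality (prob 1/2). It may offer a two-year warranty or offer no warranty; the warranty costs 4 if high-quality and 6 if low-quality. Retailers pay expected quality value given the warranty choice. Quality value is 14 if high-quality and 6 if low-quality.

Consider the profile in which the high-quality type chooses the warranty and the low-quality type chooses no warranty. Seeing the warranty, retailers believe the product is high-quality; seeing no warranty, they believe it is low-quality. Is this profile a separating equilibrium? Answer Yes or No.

No

Under these beliefs, the warranty earns price 14 and no warranty earns price 6.
high-quality: the warranty nets 14 − 4 = 10; no warranty nets 6. high-quality prefers the warranty.
low-quality: the warranty nets 14 − 6 = 8; no warranty nets 6. low-quality would deviate to the warranty.
low-quality has a profitable deviation, so the profile is not an equilibrium.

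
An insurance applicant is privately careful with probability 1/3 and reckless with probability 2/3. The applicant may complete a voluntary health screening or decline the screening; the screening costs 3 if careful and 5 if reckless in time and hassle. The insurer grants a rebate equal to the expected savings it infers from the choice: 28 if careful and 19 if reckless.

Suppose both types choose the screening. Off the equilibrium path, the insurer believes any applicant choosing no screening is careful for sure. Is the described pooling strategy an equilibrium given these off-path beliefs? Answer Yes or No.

No

On path, the insurer holds the prior and pays 1/3·28 + 2/3·19 = 22. Off path (no screening), believing careful, it pays 28.
careful: the screening nets 22 − 3 = 19; no screening nets 28. careful would deviate.
reckless: the screening nets 22 − 5 = 17; no screening nets 28. reckless would deviate.
A type deviates, so pooling fails.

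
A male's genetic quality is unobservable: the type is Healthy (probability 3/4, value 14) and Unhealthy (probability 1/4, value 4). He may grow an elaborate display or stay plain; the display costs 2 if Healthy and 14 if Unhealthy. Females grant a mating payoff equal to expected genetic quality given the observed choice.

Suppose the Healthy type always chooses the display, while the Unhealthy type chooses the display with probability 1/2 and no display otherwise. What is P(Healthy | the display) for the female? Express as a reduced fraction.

6/7

P(the display) = (3/4)·1 + (1/4)·(1/2) = 7/8.
By Bayes' rule, P(Healthy | the display) = (3/4) / (7/8) = 6/7.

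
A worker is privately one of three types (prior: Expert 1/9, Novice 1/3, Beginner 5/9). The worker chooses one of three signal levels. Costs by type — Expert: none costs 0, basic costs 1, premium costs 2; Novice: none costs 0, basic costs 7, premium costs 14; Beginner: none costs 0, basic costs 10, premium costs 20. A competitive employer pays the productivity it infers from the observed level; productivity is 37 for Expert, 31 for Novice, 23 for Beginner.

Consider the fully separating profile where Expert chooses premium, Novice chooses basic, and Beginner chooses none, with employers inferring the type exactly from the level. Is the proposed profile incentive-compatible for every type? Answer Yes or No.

Separating wages: premium → 37, basic → 31, none → 23.
Expert (assigned premium): none: 23 − 0 = 23; basic: 31 − 1 = 30; premium: 37 − 2 = 35. Expert stays.
Novice (assigned basic): none: 23 − 0 = 23; basic: 31 − 7 = 24; premium: 37 − 14 = 23. Novice stays.
Beginner (assigned none): none: 23 − 0 = 23; basic: 31 − 10 = 21; premium: 37 − 20 = 17. Beginner stays.
Every type prefers its assigned level; separation holds.

Yes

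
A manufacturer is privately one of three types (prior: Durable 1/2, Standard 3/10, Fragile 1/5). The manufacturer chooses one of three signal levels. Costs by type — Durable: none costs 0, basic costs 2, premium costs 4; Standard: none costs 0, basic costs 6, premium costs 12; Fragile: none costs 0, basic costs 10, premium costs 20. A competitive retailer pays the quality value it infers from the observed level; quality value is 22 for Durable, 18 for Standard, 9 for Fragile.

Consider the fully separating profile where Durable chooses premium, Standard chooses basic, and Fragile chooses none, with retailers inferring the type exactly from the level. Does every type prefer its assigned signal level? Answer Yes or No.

Yes

Separating prices: premium → 22, basic → 18, none → 9.
Durable (assigned premium): none: 9 − 0 = 9; basic: 18 − 2 = 16; premium: 22 − 4 = 18. Durable stays.
Standard (assigned basic): none: 9 − 0 = 9; basic: 18 − 6 = 12; premium: 22 − 12 = 10. Standard stays.
Fragile (assigned none): none: 9 − 0 = 9; basic: 18 − 10 = 8; premium: 22 − 20 = 2. Fragile stays.
Every type prefers its assigned level; separation holds.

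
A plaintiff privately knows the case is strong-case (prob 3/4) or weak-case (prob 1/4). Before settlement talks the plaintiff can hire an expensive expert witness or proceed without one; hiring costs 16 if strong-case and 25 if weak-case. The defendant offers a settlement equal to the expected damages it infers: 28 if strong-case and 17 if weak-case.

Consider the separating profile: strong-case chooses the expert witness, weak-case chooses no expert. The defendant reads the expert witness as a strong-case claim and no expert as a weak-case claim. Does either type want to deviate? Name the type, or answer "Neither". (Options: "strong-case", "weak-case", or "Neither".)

The expert witness pays 28; no expert pays 17.
strong-case: assigned the expert witness, nets 28 − 16 = 12; deviating to no expert nets 17.
weak-case: assigned no expert, nets 17; deviating to the expert witness nets 28 − 25 = 3.
The strong-case type gains 5 by deviating.

strong-case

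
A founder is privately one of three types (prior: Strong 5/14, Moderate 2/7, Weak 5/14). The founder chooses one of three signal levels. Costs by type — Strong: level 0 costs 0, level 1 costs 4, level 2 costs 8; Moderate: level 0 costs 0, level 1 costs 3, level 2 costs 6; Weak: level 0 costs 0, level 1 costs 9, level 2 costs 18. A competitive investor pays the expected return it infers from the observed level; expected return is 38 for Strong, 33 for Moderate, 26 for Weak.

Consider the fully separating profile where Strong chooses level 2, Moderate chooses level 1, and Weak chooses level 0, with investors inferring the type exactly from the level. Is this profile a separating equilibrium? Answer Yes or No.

Separating valuations: level 2 → 38, level 1 → 33, level 0 → 26.
Strong (assigned level 2): level 0: 26 − 0 = 26; level 1: 33 − 4 = 29; level 2: 38 − 8 = 30. Strong stays.
Moderate (assigned level 1): level 0: 26 − 0 = 26; level 1: 33 − 3 = 30; level 2: 38 − 6 = 32. Moderate prefers level 2.
Weak (assigned level 0): level 0: 26 − 0 = 26; level 1: 33 − 9 = 24; level 2: 38 − 18 = 20. Weak stays.
At least one type deviates; the separating profile fails.

No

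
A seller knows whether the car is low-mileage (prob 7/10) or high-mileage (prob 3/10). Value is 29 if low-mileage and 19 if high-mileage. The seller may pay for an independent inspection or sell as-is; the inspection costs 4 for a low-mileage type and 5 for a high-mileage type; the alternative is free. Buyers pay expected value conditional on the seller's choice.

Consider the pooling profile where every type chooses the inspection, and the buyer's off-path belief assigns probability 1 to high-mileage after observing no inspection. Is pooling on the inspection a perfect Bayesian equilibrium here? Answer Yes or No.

On path, the buyer holds the prior and pays 7/10·29 + 3/10·19 = 26. Off path (no inspection), believing high-mileage, it pays 19.
low-mileage: the inspection nets 26 − 4 = 22; no inspection nets 19. low-mileage stays.
high-mileage: the inspection nets 26 − 5 = 21; no inspection nets 19. high-mileage stays.
No type deviates, so pooling is sustained.

Yes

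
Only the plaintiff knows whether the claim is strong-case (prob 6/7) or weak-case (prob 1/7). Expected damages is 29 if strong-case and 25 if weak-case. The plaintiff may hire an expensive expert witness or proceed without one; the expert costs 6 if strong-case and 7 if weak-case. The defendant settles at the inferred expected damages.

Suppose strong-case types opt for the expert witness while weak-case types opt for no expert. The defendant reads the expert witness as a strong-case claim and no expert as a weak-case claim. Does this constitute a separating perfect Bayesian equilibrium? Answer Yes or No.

Under these beliefs, the expert witness earns settlement 29 and no expert earns settlement 25.
strong-case: the expert witness nets 29 − 6 = 23; no expert nets 25. strong-case would deviate to no expert.
weak-case: the expert witness nets 29 − 7 = 22; no expert nets 25. weak-case prefers no expert.
strong-case has a profitable deviation, so the profile is not an equilibrium.

No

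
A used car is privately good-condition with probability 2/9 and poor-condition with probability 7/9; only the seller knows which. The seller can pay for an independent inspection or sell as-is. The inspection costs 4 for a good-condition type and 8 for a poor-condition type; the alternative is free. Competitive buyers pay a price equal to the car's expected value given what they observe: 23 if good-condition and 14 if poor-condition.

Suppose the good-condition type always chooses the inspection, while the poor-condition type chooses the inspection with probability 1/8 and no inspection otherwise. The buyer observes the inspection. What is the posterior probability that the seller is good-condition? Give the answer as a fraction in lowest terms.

P(the inspection) = (2/9)·1 + (7/9)·(1/8) = 23/72.
By Bayes' rule, P(good-condition | the inspection) = (2/9) / (23/72) = 16/23.

16/23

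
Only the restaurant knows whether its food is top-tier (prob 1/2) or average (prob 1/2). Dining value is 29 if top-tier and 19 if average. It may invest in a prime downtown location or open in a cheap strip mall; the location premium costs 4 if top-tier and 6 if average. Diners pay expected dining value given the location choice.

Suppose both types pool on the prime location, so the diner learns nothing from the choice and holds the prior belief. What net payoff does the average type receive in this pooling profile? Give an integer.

Pooled price premium = 1/2·29 + 1/2·19 = 24.
average pays cost 6 for the prime location, so net payoff = 24 − 6 = 18.

18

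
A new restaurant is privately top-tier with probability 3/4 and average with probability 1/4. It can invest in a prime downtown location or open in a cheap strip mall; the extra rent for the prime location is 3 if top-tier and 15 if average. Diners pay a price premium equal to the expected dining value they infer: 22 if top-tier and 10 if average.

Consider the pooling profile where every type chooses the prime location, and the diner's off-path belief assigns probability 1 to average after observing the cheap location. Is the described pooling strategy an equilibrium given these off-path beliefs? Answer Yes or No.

No

On path, the diner holds the prior and pays 3/4·22 + 1/4·10 = 19. Off path (the cheap location), believing average, it pays 10.
top-tier: the prime location nets 19 − 3 = 16; the cheap location nets 10. top-tier stays.
average: the prime location nets 19 − 15 = 4; the cheap location nets 10. average would deviate.
A type deviates, so pooling fails.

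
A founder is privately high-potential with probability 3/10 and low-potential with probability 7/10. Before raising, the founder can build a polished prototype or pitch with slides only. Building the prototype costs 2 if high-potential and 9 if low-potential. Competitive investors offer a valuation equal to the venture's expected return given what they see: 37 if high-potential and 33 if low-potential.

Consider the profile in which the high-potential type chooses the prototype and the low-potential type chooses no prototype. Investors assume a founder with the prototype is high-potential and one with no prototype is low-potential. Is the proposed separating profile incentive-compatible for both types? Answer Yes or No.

Under these beliefs, the prototype earns valuation 37 and no prototype earns valuation 33.
high-potential: the prototype nets 37 − 2 = 35; no prototype nets 33. high-potential prefers the prototype.
low-potential: the prototype nets 37 − 9 = 28; no prototype nets 33. low-potential prefers no prototype.
Neither type deviates, so the separating profile is an equilibrium.

Yes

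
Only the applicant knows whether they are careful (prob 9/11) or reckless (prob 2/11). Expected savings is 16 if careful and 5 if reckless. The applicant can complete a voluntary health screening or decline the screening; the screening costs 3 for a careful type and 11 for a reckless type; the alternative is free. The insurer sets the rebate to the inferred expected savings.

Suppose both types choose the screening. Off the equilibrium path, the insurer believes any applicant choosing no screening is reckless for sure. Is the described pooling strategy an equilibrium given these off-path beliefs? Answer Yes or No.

On path, the insurer holds the prior and pays 9/11·16 + 2/11·5 = 14. Off path (no screening), believing reckless, it pays 5.
careful: the screening nets 14 − 3 = 11; no screening nets 5. careful stays.
reckless: the screening nets 14 − 11 = 3; no screening nets 5. reckless would deviate.
A type deviates, so pooling fails.

No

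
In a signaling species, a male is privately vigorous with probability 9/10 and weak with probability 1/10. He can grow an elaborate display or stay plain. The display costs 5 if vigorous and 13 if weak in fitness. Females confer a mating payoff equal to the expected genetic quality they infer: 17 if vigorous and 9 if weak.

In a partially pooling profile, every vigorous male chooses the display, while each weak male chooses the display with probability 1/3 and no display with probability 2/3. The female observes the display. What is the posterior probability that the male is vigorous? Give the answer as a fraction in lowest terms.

27/28

P(the display) = (9/10)·1 + (1/10)·(1/3) = 14/15.
By Bayes' rule, P(vigorous | the display) = (9/10) / (14/15) = 27/28.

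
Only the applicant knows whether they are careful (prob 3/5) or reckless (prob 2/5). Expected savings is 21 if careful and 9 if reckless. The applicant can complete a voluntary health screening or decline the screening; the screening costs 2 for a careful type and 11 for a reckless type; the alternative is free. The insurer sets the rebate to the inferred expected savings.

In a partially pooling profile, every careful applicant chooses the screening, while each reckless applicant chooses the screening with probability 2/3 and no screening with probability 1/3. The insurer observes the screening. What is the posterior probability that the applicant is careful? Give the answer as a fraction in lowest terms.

P(the screening) = (3/5)·1 + (2/5)·(2/3) = 13/15.
By Bayes' rule, P(careful | the screening) = (3/5) / (13/15) = 9/13.

9/13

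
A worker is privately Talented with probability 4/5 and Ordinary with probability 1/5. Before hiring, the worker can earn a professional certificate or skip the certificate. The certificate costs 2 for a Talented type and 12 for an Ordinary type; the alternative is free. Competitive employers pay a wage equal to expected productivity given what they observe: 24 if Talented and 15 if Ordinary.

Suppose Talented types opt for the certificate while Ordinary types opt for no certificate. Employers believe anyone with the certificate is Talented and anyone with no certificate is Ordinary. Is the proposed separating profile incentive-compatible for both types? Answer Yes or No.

Under these beliefs, the certificate earns wage 24 and no certificate earns wage 15.
Talented: the certificate nets 24 − 2 = 22; no certificate nets 15. Talented prefers the certificate.
Ordinary: the certificate nets 24 − 12 = 12; no certificate nets 15. Ordinary prefers no certificate.
Neither type deviates, so the separating profile is an equilibrium.

Yes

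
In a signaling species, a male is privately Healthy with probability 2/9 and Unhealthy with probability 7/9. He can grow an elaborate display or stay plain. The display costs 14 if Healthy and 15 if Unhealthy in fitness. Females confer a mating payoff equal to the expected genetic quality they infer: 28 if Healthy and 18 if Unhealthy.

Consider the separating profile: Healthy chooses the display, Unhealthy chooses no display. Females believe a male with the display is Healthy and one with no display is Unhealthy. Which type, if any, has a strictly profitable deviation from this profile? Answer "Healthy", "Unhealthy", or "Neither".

Healthy

The display pays 28; no display pays 18.
Healthy: assigned the display, nets 28 − 14 = 14; deviating to no display nets 18.
Unhealthy: assigned no display, nets 18; deviating to the display nets 28 − 15 = 13.
The Healthy type gains 4 by deviating.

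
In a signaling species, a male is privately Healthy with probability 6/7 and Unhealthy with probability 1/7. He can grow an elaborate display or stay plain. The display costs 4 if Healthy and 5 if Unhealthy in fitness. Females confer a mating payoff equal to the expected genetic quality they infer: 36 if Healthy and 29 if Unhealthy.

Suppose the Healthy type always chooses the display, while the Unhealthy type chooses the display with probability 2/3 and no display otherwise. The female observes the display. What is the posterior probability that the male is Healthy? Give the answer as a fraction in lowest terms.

P(the display) = (6/7)·1 + (1/7)·(2/3) = 20/21.
By Bayes' rule, P(Healthy | the display) = (6/7) / (20/21) = 9/10.

9/10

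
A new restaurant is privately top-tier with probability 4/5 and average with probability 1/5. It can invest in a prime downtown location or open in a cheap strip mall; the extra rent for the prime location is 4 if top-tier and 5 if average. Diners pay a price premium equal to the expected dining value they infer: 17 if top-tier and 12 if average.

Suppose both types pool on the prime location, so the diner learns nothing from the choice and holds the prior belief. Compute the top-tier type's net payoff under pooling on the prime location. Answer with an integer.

Pooled price premium = 4/5·17 + 1/5·12 = 16.
top-tier pays cost 4 for the prime location, so net payoff = 16 − 4 = 12.

12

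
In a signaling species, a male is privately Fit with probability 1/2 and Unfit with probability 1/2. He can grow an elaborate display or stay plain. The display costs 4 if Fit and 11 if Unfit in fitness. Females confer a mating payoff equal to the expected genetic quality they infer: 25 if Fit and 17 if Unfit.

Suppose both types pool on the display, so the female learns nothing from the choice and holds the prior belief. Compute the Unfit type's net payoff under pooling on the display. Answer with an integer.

Pooled mating payoff = 1/2·25 + 1/2·17 = 21.
Unfit pays cost 11 for the display, so net payoff = 21 − 11 = 10.

10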